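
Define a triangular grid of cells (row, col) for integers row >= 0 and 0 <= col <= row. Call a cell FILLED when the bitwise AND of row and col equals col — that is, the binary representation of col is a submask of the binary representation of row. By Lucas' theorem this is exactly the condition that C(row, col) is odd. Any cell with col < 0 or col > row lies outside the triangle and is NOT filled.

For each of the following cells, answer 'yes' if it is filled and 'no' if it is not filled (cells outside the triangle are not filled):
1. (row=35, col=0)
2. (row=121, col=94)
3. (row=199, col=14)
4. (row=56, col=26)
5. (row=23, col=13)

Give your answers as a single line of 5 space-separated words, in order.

(35,0): row=0b100011, col=0b0, row AND col = 0b0 = 0; 0 == 0 -> filled
(121,94): row=0b1111001, col=0b1011110, row AND col = 0b1011000 = 88; 88 != 94 -> empty
(199,14): row=0b11000111, col=0b1110, row AND col = 0b110 = 6; 6 != 14 -> empty
(56,26): row=0b111000, col=0b11010, row AND col = 0b11000 = 24; 24 != 26 -> empty
(23,13): row=0b10111, col=0b1101, row AND col = 0b101 = 5; 5 != 13 -> empty

Answer: yes no no no no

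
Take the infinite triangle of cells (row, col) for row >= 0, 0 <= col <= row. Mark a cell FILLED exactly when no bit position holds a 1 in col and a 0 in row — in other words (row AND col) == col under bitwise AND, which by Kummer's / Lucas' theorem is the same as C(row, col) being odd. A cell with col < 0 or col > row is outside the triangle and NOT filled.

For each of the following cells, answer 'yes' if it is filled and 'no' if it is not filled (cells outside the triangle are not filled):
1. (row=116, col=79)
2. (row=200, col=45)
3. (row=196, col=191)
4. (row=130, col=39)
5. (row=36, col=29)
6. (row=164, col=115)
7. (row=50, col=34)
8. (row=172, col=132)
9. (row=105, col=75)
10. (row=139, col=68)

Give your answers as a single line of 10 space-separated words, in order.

(116,79): row=0b1110100, col=0b1001111, row AND col = 0b1000100 = 68; 68 != 79 -> empty
(200,45): row=0b11001000, col=0b101101, row AND col = 0b1000 = 8; 8 != 45 -> empty
(196,191): row=0b11000100, col=0b10111111, row AND col = 0b10000100 = 132; 132 != 191 -> empty
(130,39): row=0b10000010, col=0b100111, row AND col = 0b10 = 2; 2 != 39 -> empty
(36,29): row=0b100100, col=0b11101, row AND col = 0b100 = 4; 4 != 29 -> empty
(164,115): row=0b10100100, col=0b1110011, row AND col = 0b100000 = 32; 32 != 115 -> empty
(50,34): row=0b110010, col=0b100010, row AND col = 0b100010 = 34; 34 == 34 -> filled
(172,132): row=0b10101100, col=0b10000100, row AND col = 0b10000100 = 132; 132 == 132 -> filled
(105,75): row=0b1101001, col=0b1001011, row AND col = 0b1001001 = 73; 73 != 75 -> empty
(139,68): row=0b10001011, col=0b1000100, row AND col = 0b0 = 0; 0 != 68 -> empty

Answer: no no no no no no yes yes no no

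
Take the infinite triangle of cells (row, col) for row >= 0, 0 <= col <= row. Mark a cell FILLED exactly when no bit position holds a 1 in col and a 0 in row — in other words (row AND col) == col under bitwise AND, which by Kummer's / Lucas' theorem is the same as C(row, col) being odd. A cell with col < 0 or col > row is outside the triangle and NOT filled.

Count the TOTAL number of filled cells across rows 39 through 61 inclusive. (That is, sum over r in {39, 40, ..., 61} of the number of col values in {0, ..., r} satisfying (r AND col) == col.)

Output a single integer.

Answer: 352

Derivation:
r39=100111 pc4: +16 =16
r40=101000 pc2: +4 =20
r41=101001 pc3: +8 =28
r42=101010 pc3: +8 =36
r43=101011 pc4: +16 =52
r44=101100 pc3: +8 =60
r45=101101 pc4: +16 =76
r46=101110 pc4: +16 =92
r47=101111 pc5: +32 =124
r48=110000 pc2: +4 =128
r49=110001 pc3: +8 =136
r50=110010 pc3: +8 =144
r51=110011 pc4: +16 =160
r52=110100 pc3: +8 =168
r53=110101 pc4: +16 =184
r54=110110 pc4: +16 =200
r55=110111 pc5: +32 =232
r56=111000 pc3: +8 =240
r57=111001 pc4: +16 =256
r58=111010 pc4: +16 =272
r59=111011 pc5: +32 =304
r60=111100 pc4: +16 =320
r61=111101 pc5: +32 =352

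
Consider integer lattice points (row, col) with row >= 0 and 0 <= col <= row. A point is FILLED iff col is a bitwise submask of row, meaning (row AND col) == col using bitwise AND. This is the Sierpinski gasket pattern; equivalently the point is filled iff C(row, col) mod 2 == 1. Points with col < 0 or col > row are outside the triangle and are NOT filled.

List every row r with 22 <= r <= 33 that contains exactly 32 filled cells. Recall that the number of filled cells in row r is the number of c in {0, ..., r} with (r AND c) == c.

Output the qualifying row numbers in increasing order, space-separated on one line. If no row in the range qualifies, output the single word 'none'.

Row r has 2^popcount(r) filled cells, so we need popcount(r) = log2(32) = 5.
Scan r = 22..33 and keep those with exactly 5 one-bits:
r=22=10110 popcount=3 -> skip
r=23=10111 popcount=4 -> skip
r=24=11000 popcount=2 -> skip
r=25=11001 popcount=3 -> skip
r=26=11010 popcount=3 -> skip
r=27=11011 popcount=4 -> skip
r=28=11100 popcount=3 -> skip
r=29=11101 popcount=4 -> skip
r=30=11110 popcount=4 -> skip
r=31=11111 popcount=5 -> KEEP
r=32=100000 popcount=1 -> skip
r=33=100001 popcount=2 -> skip
Kept rows: 31

Answer: 31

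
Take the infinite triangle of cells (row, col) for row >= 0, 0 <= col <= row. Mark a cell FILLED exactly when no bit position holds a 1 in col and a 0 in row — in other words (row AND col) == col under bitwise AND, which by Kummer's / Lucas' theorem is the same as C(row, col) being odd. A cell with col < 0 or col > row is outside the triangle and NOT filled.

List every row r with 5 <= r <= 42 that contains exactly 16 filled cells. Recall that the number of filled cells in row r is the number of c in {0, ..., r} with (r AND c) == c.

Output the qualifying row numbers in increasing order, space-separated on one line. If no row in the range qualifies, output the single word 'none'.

Row r has 2^popcount(r) filled cells, so we need popcount(r) = log2(16) = 4.
Scan r = 5..42 and keep those with exactly 4 one-bits:
r=5=101 popcount=2 -> skip
r=6=110 popcount=2 -> skip
r=7=111 popcount=3 -> skip
r=8=1000 popcount=1 -> skip
r=9=1001 popcount=2 -> skip
r=10=1010 popcount=2 -> skip
r=11=1011 popcount=3 -> skip
r=12=1100 popcount=2 -> skip
r=13=1101 popcount=3 -> skip
r=14=1110 popcount=3 -> skip
r=15=1111 popcount=4 -> KEEP
r=16=10000 popcount=1 -> skip
r=17=10001 popcount=2 -> skip
r=18=10010 popcount=2 -> skip
r=19=10011 popcount=3 -> skip
r=20=10100 popcount=2 -> skip
r=21=10101 popcount=3 -> skip
r=22=10110 popcount=3 -> skip
r=23=10111 popcount=4 -> KEEP
r=24=11000 popcount=2 -> skip
r=25=11001 popcount=3 -> skip
r=26=11010 popcount=3 -> skip
r=27=11011 popcount=4 -> KEEP
r=28=11100 popcount=3 -> skip
r=29=11101 popcount=4 -> KEEP
r=30=11110 popcount=4 -> KEEP
r=31=11111 popcount=5 -> skip
r=32=100000 popcount=1 -> skip
r=33=100001 popcount=2 -> skip
r=34=100010 popcount=2 -> skip
r=35=100011 popcount=3 -> skip
r=36=100100 popcount=2 -> skip
r=37=100101 popcount=3 -> skip
r=38=100110 popcount=3 -> skip
r=39=100111 popcount=4 -> KEEP
r=40=101000 popcount=2 -> skip
r=41=101001 popcount=3 -> skip
r=42=101010 popcount=3 -> skip
Kept rows: 15 23 27 29 30 39

Answer: 15 23 27 29 30 39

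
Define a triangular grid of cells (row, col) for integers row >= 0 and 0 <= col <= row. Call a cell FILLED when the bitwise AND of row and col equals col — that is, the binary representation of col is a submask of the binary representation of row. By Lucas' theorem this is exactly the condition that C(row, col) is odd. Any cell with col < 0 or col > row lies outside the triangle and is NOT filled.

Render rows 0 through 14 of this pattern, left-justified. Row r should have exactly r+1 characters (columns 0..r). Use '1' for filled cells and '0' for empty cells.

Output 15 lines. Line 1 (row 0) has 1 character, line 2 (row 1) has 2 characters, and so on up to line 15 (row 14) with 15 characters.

r0=0: 1
r1=1: 11
r2=10: 101
r3=11: 1111
r4=100: 10001
r5=101: 110011
r6=110: 1010101
r7=111: 11111111
r8=1000: 100000001
r9=1001: 1100000011
r10=1010: 10100000101
r11=1011: 111100001111
r12=1100: 1000100010001
r13=1101: 11001100110011
r14=1110: 101010101010101

Answer: 1
11
101
1111
10001
110011
1010101
11111111
100000001
1100000011
10100000101
111100001111
1000100010001
11001100110011
101010101010101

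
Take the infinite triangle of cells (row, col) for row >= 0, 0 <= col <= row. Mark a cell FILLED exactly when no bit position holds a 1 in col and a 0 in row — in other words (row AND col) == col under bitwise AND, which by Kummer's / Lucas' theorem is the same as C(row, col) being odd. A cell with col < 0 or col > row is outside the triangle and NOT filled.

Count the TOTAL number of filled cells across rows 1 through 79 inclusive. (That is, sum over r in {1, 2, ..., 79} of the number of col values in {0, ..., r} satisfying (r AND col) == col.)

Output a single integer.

r1=1 pc1: +2 =2
r2=10 pc1: +2 =4
r3=11 pc2: +4 =8
r4=100 pc1: +2 =10
r5=101 pc2: +4 =14
r6=110 pc2: +4 =18
r7=111 pc3: +8 =26
r8=1000 pc1: +2 =28
r9=1001 pc2: +4 =32
r10=1010 pc2: +4 =36
r11=1011 pc3: +8 =44
r12=1100 pc2: +4 =48
r13=1101 pc3: +8 =56
r14=1110 pc3: +8 =64
r15=1111 pc4: +16 =80
r16=10000 pc1: +2 =82
r17=10001 pc2: +4 =86
r18=10010 pc2: +4 =90
r19=10011 pc3: +8 =98
r20=10100 pc2: +4 =102
r21=10101 pc3: +8 =110
r22=10110 pc3: +8 =118
r23=10111 pc4: +16 =134
r24=11000 pc2: +4 =138
r25=11001 pc3: +8 =146
r26=11010 pc3: +8 =154
r27=11011 pc4: +16 =170
r28=11100 pc3: +8 =178
r29=11101 pc4: +16 =194
r30=11110 pc4: +16 =210
r31=11111 pc5: +32 =242
r32=100000 pc1: +2 =244
r33=100001 pc2: +4 =248
r34=100010 pc2: +4 =252
r35=100011 pc3: +8 =260
r36=100100 pc2: +4 =264
r37=100101 pc3: +8 =272
r38=100110 pc3: +8 =280
r39=100111 pc4: +16 =296
r40=101000 pc2: +4 =300
r41=101001 pc3: +8 =308
r42=101010 pc3: +8 =316
r43=101011 pc4: +16 =332
r44=101100 pc3: +8 =340
r45=101101 pc4: +16 =356
r46=101110 pc4: +16 =372
r47=101111 pc5: +32 =404
r48=110000 pc2: +4 =408
r49=110001 pc3: +8 =416
r50=110010 pc3: +8 =424
r51=110011 pc4: +16 =440
r52=110100 pc3: +8 =448
r53=110101 pc4: +16 =464
r54=110110 pc4: +16 =480
r55=110111 pc5: +32 =512
r56=111000 pc3: +8 =520
r57=111001 pc4: +16 =536
r58=111010 pc4: +16 =552
r59=111011 pc5: +32 =584
r60=111100 pc4: +16 =600
r61=111101 pc5: +32 =632
r62=111110 pc5: +32 =664
r63=111111 pc6: +64 =728
r64=1000000 pc1: +2 =730
r65=1000001 pc2: +4 =734
r66=1000010 pc2: +4 =738
r67=1000011 pc3: +8 =746
r68=1000100 pc2: +4 =750
r69=1000101 pc3: +8 =758
r70=1000110 pc3: +8 =766
r71=1000111 pc4: +16 =782
r72=1001000 pc2: +4 =786
r73=1001001 pc3: +8 =794
r74=1001010 pc3: +8 =802
r75=1001011 pc4: +16 =818
r76=1001100 pc3: +8 =826
r77=1001101 pc4: +16 =842
r78=1001110 pc4: +16 =858
r79=1001111 pc5: +32 =890

Answer: 890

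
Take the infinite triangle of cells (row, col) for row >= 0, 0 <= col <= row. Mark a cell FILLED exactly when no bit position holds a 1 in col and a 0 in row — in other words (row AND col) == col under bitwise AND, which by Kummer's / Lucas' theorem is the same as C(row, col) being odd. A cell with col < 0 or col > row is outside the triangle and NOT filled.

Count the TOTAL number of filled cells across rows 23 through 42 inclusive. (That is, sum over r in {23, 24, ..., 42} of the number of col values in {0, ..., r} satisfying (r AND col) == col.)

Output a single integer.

r23=10111 pc4: +16 =16
r24=11000 pc2: +4 =20
r25=11001 pc3: +8 =28
r26=11010 pc3: +8 =36
r27=11011 pc4: +16 =52
r28=11100 pc3: +8 =60
r29=11101 pc4: +16 =76
r30=11110 pc4: +16 =92
r31=11111 pc5: +32 =124
r32=100000 pc1: +2 =126
r33=100001 pc2: +4 =130
r34=100010 pc2: +4 =134
r35=100011 pc3: +8 =142
r36=100100 pc2: +4 =146
r37=100101 pc3: +8 =154
r38=100110 pc3: +8 =162
r39=100111 pc4: +16 =178
r40=101000 pc2: +4 =182
r41=101001 pc3: +8 =190
r42=101010 pc3: +8 =198

Answer: 198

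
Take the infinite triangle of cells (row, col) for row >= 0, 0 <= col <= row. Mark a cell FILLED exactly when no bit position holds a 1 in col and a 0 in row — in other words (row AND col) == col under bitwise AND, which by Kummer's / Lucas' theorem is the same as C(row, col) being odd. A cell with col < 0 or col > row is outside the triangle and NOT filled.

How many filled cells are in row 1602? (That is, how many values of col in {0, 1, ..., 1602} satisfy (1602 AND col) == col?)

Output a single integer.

Answer: 16

Derivation:
1602 in binary = 11001000010
popcount(1602) = number of 1-bits in 11001000010 = 4
A col c satisfies (1602 AND c) == c iff every set bit of c is also set in 1602; each of the 4 set bits of 1602 can independently be on or off in c.
count = 2^4 = 16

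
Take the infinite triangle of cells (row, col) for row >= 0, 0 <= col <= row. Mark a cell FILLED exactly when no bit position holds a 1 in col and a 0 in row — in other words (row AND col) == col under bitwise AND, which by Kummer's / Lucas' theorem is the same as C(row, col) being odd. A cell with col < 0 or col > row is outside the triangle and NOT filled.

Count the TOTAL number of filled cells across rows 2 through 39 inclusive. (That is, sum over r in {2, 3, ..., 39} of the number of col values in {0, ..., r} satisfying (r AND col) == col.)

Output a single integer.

r2=10 pc1: +2 =2
r3=11 pc2: +4 =6
r4=100 pc1: +2 =8
r5=101 pc2: +4 =12
r6=110 pc2: +4 =16
r7=111 pc3: +8 =24
r8=1000 pc1: +2 =26
r9=1001 pc2: +4 =30
r10=1010 pc2: +4 =34
r11=1011 pc3: +8 =42
r12=1100 pc2: +4 =46
r13=1101 pc3: +8 =54
r14=1110 pc3: +8 =62
r15=1111 pc4: +16 =78
r16=10000 pc1: +2 =80
r17=10001 pc2: +4 =84
r18=10010 pc2: +4 =88
r19=10011 pc3: +8 =96
r20=10100 pc2: +4 =100
r21=10101 pc3: +8 =108
r22=10110 pc3: +8 =116
r23=10111 pc4: +16 =132
r24=11000 pc2: +4 =136
r25=11001 pc3: +8 =144
r26=11010 pc3: +8 =152
r27=11011 pc4: +16 =168
r28=11100 pc3: +8 =176
r29=11101 pc4: +16 =192
r30=11110 pc4: +16 =208
r31=11111 pc5: +32 =240
r32=100000 pc1: +2 =242
r33=100001 pc2: +4 =246
r34=100010 pc2: +4 =250
r35=100011 pc3: +8 =258
r36=100100 pc2: +4 =262
r37=100101 pc3: +8 =270
r38=100110 pc3: +8 =278
r39=100111 pc4: +16 =294

Answer: 294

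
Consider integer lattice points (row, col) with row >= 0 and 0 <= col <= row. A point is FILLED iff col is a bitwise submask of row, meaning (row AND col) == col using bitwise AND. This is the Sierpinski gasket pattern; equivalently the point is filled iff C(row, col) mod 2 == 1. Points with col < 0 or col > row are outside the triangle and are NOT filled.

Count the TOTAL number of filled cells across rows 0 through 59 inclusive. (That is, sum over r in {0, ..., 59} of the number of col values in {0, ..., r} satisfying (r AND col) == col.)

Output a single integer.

Answer: 585

Derivation:
r0=0 pc0: +1 =1
r1=1 pc1: +2 =3
r2=10 pc1: +2 =5
r3=11 pc2: +4 =9
r4=100 pc1: +2 =11
r5=101 pc2: +4 =15
r6=110 pc2: +4 =19
r7=111 pc3: +8 =27
r8=1000 pc1: +2 =29
r9=1001 pc2: +4 =33
r10=1010 pc2: +4 =37
r11=1011 pc3: +8 =45
r12=1100 pc2: +4 =49
r13=1101 pc3: +8 =57
r14=1110 pc3: +8 =65
r15=1111 pc4: +16 =81
r16=10000 pc1: +2 =83
r17=10001 pc2: +4 =87
r18=10010 pc2: +4 =91
r19=10011 pc3: +8 =99
r20=10100 pc2: +4 =103
r21=10101 pc3: +8 =111
r22=10110 pc3: +8 =119
r23=10111 pc4: +16 =135
r24=11000 pc2: +4 =139
r25=11001 pc3: +8 =147
r26=11010 pc3: +8 =155
r27=11011 pc4: +16 =171
r28=11100 pc3: +8 =179
r29=11101 pc4: +16 =195
r30=11110 pc4: +16 =211
r31=11111 pc5: +32 =243
r32=100000 pc1: +2 =245
r33=100001 pc2: +4 =249
r34=100010 pc2: +4 =253
r35=100011 pc3: +8 =261
r36=100100 pc2: +4 =265
r37=100101 pc3: +8 =273
r38=100110 pc3: +8 =281
r39=100111 pc4: +16 =297
r40=101000 pc2: +4 =301
r41=101001 pc3: +8 =309
r42=101010 pc3: +8 =317
r43=101011 pc4: +16 =333
r44=101100 pc3: +8 =341
r45=101101 pc4: +16 =357
r46=101110 pc4: +16 =373
r47=101111 pc5: +32 =405
r48=110000 pc2: +4 =409
r49=110001 pc3: +8 =417
r50=110010 pc3: +8 =425
r51=110011 pc4: +16 =441
r52=110100 pc3: +8 =449
r53=110101 pc4: +16 =465
r54=110110 pc4: +16 =481
r55=110111 pc5: +32 =513
r56=111000 pc3: +8 =521
r57=111001 pc4: +16 =537
r58=111010 pc4: +16 =553
r59=111011 pc5: +32 =585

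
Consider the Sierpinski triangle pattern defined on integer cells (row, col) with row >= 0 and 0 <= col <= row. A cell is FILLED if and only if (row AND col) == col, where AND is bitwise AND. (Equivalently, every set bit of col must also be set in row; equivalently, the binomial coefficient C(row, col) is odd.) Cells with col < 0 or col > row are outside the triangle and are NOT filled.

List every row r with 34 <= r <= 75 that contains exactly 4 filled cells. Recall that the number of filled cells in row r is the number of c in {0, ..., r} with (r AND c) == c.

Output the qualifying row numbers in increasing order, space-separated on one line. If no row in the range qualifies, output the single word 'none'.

Answer: 34 36 40 48 65 66 68 72

Derivation:
Row r has 2^popcount(r) filled cells, so we need popcount(r) = log2(4) = 2.
Scan r = 34..75 and keep those with exactly 2 one-bits:
r=34=100010 popcount=2 -> KEEP
r=35=100011 popcount=3 -> skip
r=36=100100 popcount=2 -> KEEP
r=37=100101 popcount=3 -> skip
r=38=100110 popcount=3 -> skip
r=39=100111 popcount=4 -> skip
r=40=101000 popcount=2 -> KEEP
r=41=101001 popcount=3 -> skip
r=42=101010 popcount=3 -> skip
r=43=101011 popcount=4 -> skip
r=44=101100 popcount=3 -> skip
r=45=101101 popcount=4 -> skip
r=46=101110 popcount=4 -> skip
r=47=101111 popcount=5 -> skip
r=48=110000 popcount=2 -> KEEP
r=49=110001 popcount=3 -> skip
r=50=110010 popcount=3 -> skip
r=51=110011 popcount=4 -> skip
r=52=110100 popcount=3 -> skip
r=53=110101 popcount=4 -> skip
r=54=110110 popcount=4 -> skip
r=55=110111 popcount=5 -> skip
r=56=111000 popcount=3 -> skip
r=57=111001 popcount=4 -> skip
r=58=111010 popcount=4 -> skip
r=59=111011 popcount=5 -> skip
r=60=111100 popcount=4 -> skip
r=61=111101 popcount=5 -> skip
r=62=111110 popcount=5 -> skip
r=63=111111 popcount=6 -> skip
r=64=1000000 popcount=1 -> skip
r=65=1000001 popcount=2 -> KEEP
r=66=1000010 popcount=2 -> KEEP
r=67=1000011 popcount=3 -> skip
r=68=1000100 popcount=2 -> KEEP
r=69=1000101 popcount=3 -> skip
r=70=1000110 popcount=3 -> skip
r=71=1000111 popcount=4 -> skip
r=72=1001000 popcount=2 -> KEEP
r=73=1001001 popcount=3 -> skip
r=74=1001010 popcount=3 -> skip
r=75=1001011 popcount=4 -> skip
Kept rows: 34 36 40 48 65 66 68 72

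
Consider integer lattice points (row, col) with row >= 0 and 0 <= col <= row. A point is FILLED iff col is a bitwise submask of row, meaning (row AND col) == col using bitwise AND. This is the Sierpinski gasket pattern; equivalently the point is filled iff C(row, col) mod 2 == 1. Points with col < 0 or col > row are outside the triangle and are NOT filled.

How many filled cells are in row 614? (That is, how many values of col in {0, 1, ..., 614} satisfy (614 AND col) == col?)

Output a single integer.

Answer: 32

Derivation:
614 in binary = 1001100110
popcount(614) = number of 1-bits in 1001100110 = 5
A col c satisfies (614 AND c) == c iff every set bit of c is also set in 614; each of the 5 set bits of 614 can independently be on or off in c.
count = 2^5 = 32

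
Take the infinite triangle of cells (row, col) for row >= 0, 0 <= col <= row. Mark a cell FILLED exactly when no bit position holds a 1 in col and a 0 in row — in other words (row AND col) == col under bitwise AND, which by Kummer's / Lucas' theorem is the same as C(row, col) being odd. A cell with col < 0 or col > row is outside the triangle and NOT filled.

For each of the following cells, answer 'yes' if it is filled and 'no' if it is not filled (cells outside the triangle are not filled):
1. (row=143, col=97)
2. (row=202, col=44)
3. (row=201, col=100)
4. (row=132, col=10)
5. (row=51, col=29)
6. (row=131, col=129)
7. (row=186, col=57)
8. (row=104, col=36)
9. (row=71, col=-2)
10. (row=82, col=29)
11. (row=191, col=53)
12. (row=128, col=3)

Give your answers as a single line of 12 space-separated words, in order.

Answer: no no no no no yes no no no no yes no

Derivation:
(143,97): row=0b10001111, col=0b1100001, row AND col = 0b1 = 1; 1 != 97 -> empty
(202,44): row=0b11001010, col=0b101100, row AND col = 0b1000 = 8; 8 != 44 -> empty
(201,100): row=0b11001001, col=0b1100100, row AND col = 0b1000000 = 64; 64 != 100 -> empty
(132,10): row=0b10000100, col=0b1010, row AND col = 0b0 = 0; 0 != 10 -> empty
(51,29): row=0b110011, col=0b11101, row AND col = 0b10001 = 17; 17 != 29 -> empty
(131,129): row=0b10000011, col=0b10000001, row AND col = 0b10000001 = 129; 129 == 129 -> filled
(186,57): row=0b10111010, col=0b111001, row AND col = 0b111000 = 56; 56 != 57 -> empty
(104,36): row=0b1101000, col=0b100100, row AND col = 0b100000 = 32; 32 != 36 -> empty
(71,-2): col outside [0, 71] -> not filled
(82,29): row=0b1010010, col=0b11101, row AND col = 0b10000 = 16; 16 != 29 -> empty
(191,53): row=0b10111111, col=0b110101, row AND col = 0b110101 = 53; 53 == 53 -> filled
(128,3): row=0b10000000, col=0b11, row AND col = 0b0 = 0; 0 != 3 -> empty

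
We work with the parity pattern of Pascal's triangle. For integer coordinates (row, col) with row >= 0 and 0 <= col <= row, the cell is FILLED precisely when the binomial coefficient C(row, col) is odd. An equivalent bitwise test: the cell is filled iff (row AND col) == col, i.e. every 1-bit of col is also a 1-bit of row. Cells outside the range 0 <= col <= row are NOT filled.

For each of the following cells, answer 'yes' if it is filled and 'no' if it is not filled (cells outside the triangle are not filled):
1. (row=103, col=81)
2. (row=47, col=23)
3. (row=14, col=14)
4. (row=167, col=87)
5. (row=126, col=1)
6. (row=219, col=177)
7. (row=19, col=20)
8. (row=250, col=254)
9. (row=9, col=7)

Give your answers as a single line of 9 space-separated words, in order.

(103,81): row=0b1100111, col=0b1010001, row AND col = 0b1000001 = 65; 65 != 81 -> empty
(47,23): row=0b101111, col=0b10111, row AND col = 0b111 = 7; 7 != 23 -> empty
(14,14): row=0b1110, col=0b1110, row AND col = 0b1110 = 14; 14 == 14 -> filled
(167,87): row=0b10100111, col=0b1010111, row AND col = 0b111 = 7; 7 != 87 -> empty
(126,1): row=0b1111110, col=0b1, row AND col = 0b0 = 0; 0 != 1 -> empty
(219,177): row=0b11011011, col=0b10110001, row AND col = 0b10010001 = 145; 145 != 177 -> empty
(19,20): col outside [0, 19] -> not filled
(250,254): col outside [0, 250] -> not filled
(9,7): row=0b1001, col=0b111, row AND col = 0b1 = 1; 1 != 7 -> empty

Answer: no no yes no no no no no no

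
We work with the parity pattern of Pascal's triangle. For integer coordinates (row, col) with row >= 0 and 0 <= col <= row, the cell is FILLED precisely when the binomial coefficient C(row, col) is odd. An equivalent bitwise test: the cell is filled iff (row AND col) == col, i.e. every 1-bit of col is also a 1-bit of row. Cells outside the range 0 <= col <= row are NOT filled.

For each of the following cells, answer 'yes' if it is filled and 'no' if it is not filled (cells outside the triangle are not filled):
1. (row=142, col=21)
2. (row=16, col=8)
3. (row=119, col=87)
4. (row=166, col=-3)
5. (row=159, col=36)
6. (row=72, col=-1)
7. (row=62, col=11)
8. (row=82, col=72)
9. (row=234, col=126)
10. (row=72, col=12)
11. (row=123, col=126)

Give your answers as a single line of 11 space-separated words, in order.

(142,21): row=0b10001110, col=0b10101, row AND col = 0b100 = 4; 4 != 21 -> empty
(16,8): row=0b10000, col=0b1000, row AND col = 0b0 = 0; 0 != 8 -> empty
(119,87): row=0b1110111, col=0b1010111, row AND col = 0b1010111 = 87; 87 == 87 -> filled
(166,-3): col outside [0, 166] -> not filled
(159,36): row=0b10011111, col=0b100100, row AND col = 0b100 = 4; 4 != 36 -> empty
(72,-1): col outside [0, 72] -> not filled
(62,11): row=0b111110, col=0b1011, row AND col = 0b1010 = 10; 10 != 11 -> empty
(82,72): row=0b1010010, col=0b1001000, row AND col = 0b1000000 = 64; 64 != 72 -> empty
(234,126): row=0b11101010, col=0b1111110, row AND col = 0b1101010 = 106; 106 != 126 -> empty
(72,12): row=0b1001000, col=0b1100, row AND col = 0b1000 = 8; 8 != 12 -> empty
(123,126): col outside [0, 123] -> not filled

Answer: no no yes no no no no no no no no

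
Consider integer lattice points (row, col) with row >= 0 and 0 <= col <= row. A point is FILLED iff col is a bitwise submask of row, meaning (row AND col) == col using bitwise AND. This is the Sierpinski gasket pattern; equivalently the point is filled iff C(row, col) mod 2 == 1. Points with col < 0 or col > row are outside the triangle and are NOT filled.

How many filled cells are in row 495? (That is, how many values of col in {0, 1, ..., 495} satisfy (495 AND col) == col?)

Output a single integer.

495 in binary = 111101111
popcount(495) = number of 1-bits in 111101111 = 8
A col c satisfies (495 AND c) == c iff every set bit of c is also set in 495; each of the 8 set bits of 495 can independently be on or off in c.
count = 2^8 = 256

Answer: 256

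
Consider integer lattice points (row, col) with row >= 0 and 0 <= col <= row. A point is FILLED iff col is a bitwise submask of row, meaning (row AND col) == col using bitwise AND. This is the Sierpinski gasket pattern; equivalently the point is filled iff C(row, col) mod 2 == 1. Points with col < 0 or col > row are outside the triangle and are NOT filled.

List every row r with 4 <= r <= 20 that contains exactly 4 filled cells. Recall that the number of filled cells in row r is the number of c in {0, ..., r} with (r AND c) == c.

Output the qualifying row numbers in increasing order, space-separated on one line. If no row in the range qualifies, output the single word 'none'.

Answer: 5 6 9 10 12 17 18 20

Derivation:
Row r has 2^popcount(r) filled cells, so we need popcount(r) = log2(4) = 2.
Scan r = 4..20 and keep those with exactly 2 one-bits:
r=4=100 popcount=1 -> skip
r=5=101 popcount=2 -> KEEP
r=6=110 popcount=2 -> KEEP
r=7=111 popcount=3 -> skip
r=8=1000 popcount=1 -> skip
r=9=1001 popcount=2 -> KEEP
r=10=1010 popcount=2 -> KEEP
r=11=1011 popcount=3 -> skip
r=12=1100 popcount=2 -> KEEP
r=13=1101 popcount=3 -> skip
r=14=1110 popcount=3 -> skip
r=15=1111 popcount=4 -> skip
r=16=10000 popcount=1 -> skip
r=17=10001 popcount=2 -> KEEP
r=18=10010 popcount=2 -> KEEP
r=19=10011 popcount=3 -> skip
r=20=10100 popcount=2 -> KEEP
Kept rows: 5 6 9 10 12 17 18 20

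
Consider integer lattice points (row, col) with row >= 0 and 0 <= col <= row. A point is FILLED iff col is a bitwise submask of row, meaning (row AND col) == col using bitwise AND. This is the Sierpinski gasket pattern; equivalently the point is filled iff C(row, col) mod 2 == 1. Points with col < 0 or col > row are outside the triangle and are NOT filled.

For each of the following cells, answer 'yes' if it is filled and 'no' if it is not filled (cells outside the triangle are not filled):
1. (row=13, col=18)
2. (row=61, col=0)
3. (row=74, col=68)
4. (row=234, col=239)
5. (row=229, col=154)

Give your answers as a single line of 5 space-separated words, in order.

(13,18): col outside [0, 13] -> not filled
(61,0): row=0b111101, col=0b0, row AND col = 0b0 = 0; 0 == 0 -> filled
(74,68): row=0b1001010, col=0b1000100, row AND col = 0b1000000 = 64; 64 != 68 -> empty
(234,239): col outside [0, 234] -> not filled
(229,154): row=0b11100101, col=0b10011010, row AND col = 0b10000000 = 128; 128 != 154 -> empty

Answer: no yes no no no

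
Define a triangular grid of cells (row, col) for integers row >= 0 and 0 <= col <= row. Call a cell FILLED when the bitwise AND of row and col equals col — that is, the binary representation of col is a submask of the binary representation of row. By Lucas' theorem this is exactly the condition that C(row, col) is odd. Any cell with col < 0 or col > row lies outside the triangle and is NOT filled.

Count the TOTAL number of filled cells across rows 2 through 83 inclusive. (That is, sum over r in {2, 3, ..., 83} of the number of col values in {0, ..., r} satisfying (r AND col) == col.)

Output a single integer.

Answer: 924

Derivation:
r2=10 pc1: +2 =2
r3=11 pc2: +4 =6
r4=100 pc1: +2 =8
r5=101 pc2: +4 =12
r6=110 pc2: +4 =16
r7=111 pc3: +8 =24
r8=1000 pc1: +2 =26
r9=1001 pc2: +4 =30
r10=1010 pc2: +4 =34
r11=1011 pc3: +8 =42
r12=1100 pc2: +4 =46
r13=1101 pc3: +8 =54
r14=1110 pc3: +8 =62
r15=1111 pc4: +16 =78
r16=10000 pc1: +2 =80
r17=10001 pc2: +4 =84
r18=10010 pc2: +4 =88
r19=10011 pc3: +8 =96
r20=10100 pc2: +4 =100
r21=10101 pc3: +8 =108
r22=10110 pc3: +8 =116
r23=10111 pc4: +16 =132
r24=11000 pc2: +4 =136
r25=11001 pc3: +8 =144
r26=11010 pc3: +8 =152
r27=11011 pc4: +16 =168
r28=11100 pc3: +8 =176
r29=11101 pc4: +16 =192
r30=11110 pc4: +16 =208
r31=11111 pc5: +32 =240
r32=100000 pc1: +2 =242
r33=100001 pc2: +4 =246
r34=100010 pc2: +4 =250
r35=100011 pc3: +8 =258
r36=100100 pc2: +4 =262
r37=100101 pc3: +8 =270
r38=100110 pc3: +8 =278
r39=100111 pc4: +16 =294
r40=101000 pc2: +4 =298
r41=101001 pc3: +8 =306
r42=101010 pc3: +8 =314
r43=101011 pc4: +16 =330
r44=101100 pc3: +8 =338
r45=101101 pc4: +16 =354
r46=101110 pc4: +16 =370
r47=101111 pc5: +32 =402
r48=110000 pc2: +4 =406
r49=110001 pc3: +8 =414
r50=110010 pc3: +8 =422
r51=110011 pc4: +16 =438
r52=110100 pc3: +8 =446
r53=110101 pc4: +16 =462
r54=110110 pc4: +16 =478
r55=110111 pc5: +32 =510
r56=111000 pc3: +8 =518
r57=111001 pc4: +16 =534
r58=111010 pc4: +16 =550
r59=111011 pc5: +32 =582
r60=111100 pc4: +16 =598
r61=111101 pc5: +32 =630
r62=111110 pc5: +32 =662
r63=111111 pc6: +64 =726
r64=1000000 pc1: +2 =728
r65=1000001 pc2: +4 =732
r66=1000010 pc2: +4 =736
r67=1000011 pc3: +8 =744
r68=1000100 pc2: +4 =748
r69=1000101 pc3: +8 =756
r70=1000110 pc3: +8 =764
r71=1000111 pc4: +16 =780
r72=1001000 pc2: +4 =784
r73=1001001 pc3: +8 =792
r74=1001010 pc3: +8 =800
r75=1001011 pc4: +16 =816
r76=1001100 pc3: +8 =824
r77=1001101 pc4: +16 =840
r78=1001110 pc4: +16 =856
r79=1001111 pc5: +32 =888
r80=1010000 pc2: +4 =892
r81=1010001 pc3: +8 =900
r82=1010010 pc3: +8 =908
r83=1010011 pc4: +16 =924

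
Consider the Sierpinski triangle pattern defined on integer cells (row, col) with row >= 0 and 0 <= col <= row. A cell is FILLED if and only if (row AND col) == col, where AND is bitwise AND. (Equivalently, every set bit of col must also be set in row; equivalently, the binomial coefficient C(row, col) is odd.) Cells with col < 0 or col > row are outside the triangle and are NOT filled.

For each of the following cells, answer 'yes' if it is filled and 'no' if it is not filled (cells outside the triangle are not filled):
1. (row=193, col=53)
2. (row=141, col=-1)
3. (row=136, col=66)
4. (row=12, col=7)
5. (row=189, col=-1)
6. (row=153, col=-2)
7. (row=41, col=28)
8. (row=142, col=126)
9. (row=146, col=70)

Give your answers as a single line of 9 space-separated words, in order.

Answer: no no no no no no no no no

Derivation:
(193,53): row=0b11000001, col=0b110101, row AND col = 0b1 = 1; 1 != 53 -> empty
(141,-1): col outside [0, 141] -> not filled
(136,66): row=0b10001000, col=0b1000010, row AND col = 0b0 = 0; 0 != 66 -> empty
(12,7): row=0b1100, col=0b111, row AND col = 0b100 = 4; 4 != 7 -> empty
(189,-1): col outside [0, 189] -> not filled
(153,-2): col outside [0, 153] -> not filled
(41,28): row=0b101001, col=0b11100, row AND col = 0b1000 = 8; 8 != 28 -> empty
(142,126): row=0b10001110, col=0b1111110, row AND col = 0b1110 = 14; 14 != 126 -> empty
(146,70): row=0b10010010, col=0b1000110, row AND col = 0b10 = 2; 2 != 70 -> empty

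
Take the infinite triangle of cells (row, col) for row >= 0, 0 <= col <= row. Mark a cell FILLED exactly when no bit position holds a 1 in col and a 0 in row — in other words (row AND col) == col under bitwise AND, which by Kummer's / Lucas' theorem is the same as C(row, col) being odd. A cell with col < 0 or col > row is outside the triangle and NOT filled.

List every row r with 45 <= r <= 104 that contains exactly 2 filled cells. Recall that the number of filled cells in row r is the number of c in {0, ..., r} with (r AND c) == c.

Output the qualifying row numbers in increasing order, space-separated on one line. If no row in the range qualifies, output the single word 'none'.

Row r has 2^popcount(r) filled cells, so we need popcount(r) = log2(2) = 1.
Scan r = 45..104 and keep those with exactly 1 one-bits:
r=45=101101 popcount=4 -> skip
r=46=101110 popcount=4 -> skip
r=47=101111 popcount=5 -> skip
r=48=110000 popcount=2 -> skip
r=49=110001 popcount=3 -> skip
r=50=110010 popcount=3 -> skip
r=51=110011 popcount=4 -> skip
r=52=110100 popcount=3 -> skip
r=53=110101 popcount=4 -> skip
r=54=110110 popcount=4 -> skip
r=55=110111 popcount=5 -> skip
r=56=111000 popcount=3 -> skip
r=57=111001 popcount=4 -> skip
r=58=111010 popcount=4 -> skip
r=59=111011 popcount=5 -> skip
r=60=111100 popcount=4 -> skip
r=61=111101 popcount=5 -> skip
r=62=111110 popcount=5 -> skip
r=63=111111 popcount=6 -> skip
r=64=1000000 popcount=1 -> KEEP
r=65=1000001 popcount=2 -> skip
r=66=1000010 popcount=2 -> skip
r=67=1000011 popcount=3 -> skip
r=68=1000100 popcount=2 -> skip
r=69=1000101 popcount=3 -> skip
r=70=1000110 popcount=3 -> skip
r=71=1000111 popcount=4 -> skip
r=72=1001000 popcount=2 -> skip
r=73=1001001 popcount=3 -> skip
r=74=1001010 popcount=3 -> skip
r=75=1001011 popcount=4 -> skip
r=76=1001100 popcount=3 -> skip
r=77=1001101 popcount=4 -> skip
r=78=1001110 popcount=4 -> skip
r=79=1001111 popcount=5 -> skip
r=80=1010000 popcount=2 -> skip
r=81=1010001 popcount=3 -> skip
r=82=1010010 popcount=3 -> skip
r=83=1010011 popcount=4 -> skip
r=84=1010100 popcount=3 -> skip
r=85=1010101 popcount=4 -> skip
r=86=1010110 popcount=4 -> skip
r=87=1010111 popcount=5 -> skip
r=88=1011000 popcount=3 -> skip
r=89=1011001 popcount=4 -> skip
r=90=1011010 popcount=4 -> skip
r=91=1011011 popcount=5 -> skip
r=92=1011100 popcount=4 -> skip
r=93=1011101 popcount=5 -> skip
r=94=1011110 popcount=5 -> skip
r=95=1011111 popcount=6 -> skip
r=96=1100000 popcount=2 -> skip
r=97=1100001 popcount=3 -> skip
r=98=1100010 popcount=3 -> skip
r=99=1100011 popcount=4 -> skip
r=100=1100100 popcount=3 -> skip
r=101=1100101 popcount=4 -> skip
r=102=1100110 popcount=4 -> skip
r=103=1100111 popcount=5 -> skip
r=104=1101000 popcount=3 -> skip
Kept rows: 64

Answer: 64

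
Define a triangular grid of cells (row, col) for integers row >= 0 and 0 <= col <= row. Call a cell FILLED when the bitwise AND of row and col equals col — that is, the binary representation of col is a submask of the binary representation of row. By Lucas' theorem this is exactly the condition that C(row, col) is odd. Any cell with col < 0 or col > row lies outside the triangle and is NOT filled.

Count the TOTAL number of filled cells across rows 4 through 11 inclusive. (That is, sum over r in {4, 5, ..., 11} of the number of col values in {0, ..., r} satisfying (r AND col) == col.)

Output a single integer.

Answer: 36

Derivation:
r4=100 pc1: +2 =2
r5=101 pc2: +4 =6
r6=110 pc2: +4 =10
r7=111 pc3: +8 =18
r8=1000 pc1: +2 =20
r9=1001 pc2: +4 =24
r10=1010 pc2: +4 =28
r11=1011 pc3: +8 =36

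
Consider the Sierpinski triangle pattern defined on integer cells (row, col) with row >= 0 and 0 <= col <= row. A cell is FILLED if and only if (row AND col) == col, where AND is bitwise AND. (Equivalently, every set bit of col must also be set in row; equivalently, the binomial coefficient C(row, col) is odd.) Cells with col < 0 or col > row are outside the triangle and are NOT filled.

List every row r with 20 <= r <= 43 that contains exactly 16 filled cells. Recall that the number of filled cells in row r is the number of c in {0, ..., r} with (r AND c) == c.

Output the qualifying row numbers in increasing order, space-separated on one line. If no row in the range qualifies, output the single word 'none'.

Answer: 23 27 29 30 39 43

Derivation:
Row r has 2^popcount(r) filled cells, so we need popcount(r) = log2(16) = 4.
Scan r = 20..43 and keep those with exactly 4 one-bits:
r=20=10100 popcount=2 -> skip
r=21=10101 popcount=3 -> skip
r=22=10110 popcount=3 -> skip
r=23=10111 popcount=4 -> KEEP
r=24=11000 popcount=2 -> skip
r=25=11001 popcount=3 -> skip
r=26=11010 popcount=3 -> skip
r=27=11011 popcount=4 -> KEEP
r=28=11100 popcount=3 -> skip
r=29=11101 popcount=4 -> KEEP
r=30=11110 popcount=4 -> KEEP
r=31=11111 popcount=5 -> skip
r=32=100000 popcount=1 -> skip
r=33=100001 popcount=2 -> skip
r=34=100010 popcount=2 -> skip
r=35=100011 popcount=3 -> skip
r=36=100100 popcount=2 -> skip
r=37=100101 popcount=3 -> skip
r=38=100110 popcount=3 -> skip
r=39=100111 popcount=4 -> KEEP
r=40=101000 popcount=2 -> skip
r=41=101001 popcount=3 -> skip
r=42=101010 popcount=3 -> skip
r=43=101011 popcount=4 -> KEEP
Kept rows: 23 27 29 30 39 43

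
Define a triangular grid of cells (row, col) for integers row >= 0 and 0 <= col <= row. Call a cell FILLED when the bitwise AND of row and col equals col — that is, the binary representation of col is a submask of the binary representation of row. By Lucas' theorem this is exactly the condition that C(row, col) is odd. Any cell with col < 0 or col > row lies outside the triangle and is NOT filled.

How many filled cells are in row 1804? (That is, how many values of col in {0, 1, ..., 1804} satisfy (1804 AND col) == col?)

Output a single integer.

1804 in binary = 11100001100
popcount(1804) = number of 1-bits in 11100001100 = 5
A col c satisfies (1804 AND c) == c iff every set bit of c is also set in 1804; each of the 5 set bits of 1804 can independently be on or off in c.
count = 2^5 = 32

Answer: 32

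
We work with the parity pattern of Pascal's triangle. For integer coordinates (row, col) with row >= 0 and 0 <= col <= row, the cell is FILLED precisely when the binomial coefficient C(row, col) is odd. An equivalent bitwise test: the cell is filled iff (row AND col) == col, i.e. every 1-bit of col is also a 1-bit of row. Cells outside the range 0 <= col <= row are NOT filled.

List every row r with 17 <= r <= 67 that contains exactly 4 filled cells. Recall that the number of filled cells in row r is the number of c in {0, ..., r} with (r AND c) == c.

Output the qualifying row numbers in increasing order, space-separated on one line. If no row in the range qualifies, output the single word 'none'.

Answer: 17 18 20 24 33 34 36 40 48 65 66

Derivation:
Row r has 2^popcount(r) filled cells, so we need popcount(r) = log2(4) = 2.
Scan r = 17..67 and keep those with exactly 2 one-bits:
r=17=10001 popcount=2 -> KEEP
r=18=10010 popcount=2 -> KEEP
r=19=10011 popcount=3 -> skip
r=20=10100 popcount=2 -> KEEP
r=21=10101 popcount=3 -> skip
r=22=10110 popcount=3 -> skip
r=23=10111 popcount=4 -> skip
r=24=11000 popcount=2 -> KEEP
r=25=11001 popcount=3 -> skip
r=26=11010 popcount=3 -> skip
r=27=11011 popcount=4 -> skip
r=28=11100 popcount=3 -> skip
r=29=11101 popcount=4 -> skip
r=30=11110 popcount=4 -> skip
r=31=11111 popcount=5 -> skip
r=32=100000 popcount=1 -> skip
r=33=100001 popcount=2 -> KEEP
r=34=100010 popcount=2 -> KEEP
r=35=100011 popcount=3 -> skip
r=36=100100 popcount=2 -> KEEP
r=37=100101 popcount=3 -> skip
r=38=100110 popcount=3 -> skip
r=39=100111 popcount=4 -> skip
r=40=101000 popcount=2 -> KEEP
r=41=101001 popcount=3 -> skip
r=42=101010 popcount=3 -> skip
r=43=101011 popcount=4 -> skip
r=44=101100 popcount=3 -> skip
r=45=101101 popcount=4 -> skip
r=46=101110 popcount=4 -> skip
r=47=101111 popcount=5 -> skip
r=48=110000 popcount=2 -> KEEP
r=49=110001 popcount=3 -> skip
r=50=110010 popcount=3 -> skip
r=51=110011 popcount=4 -> skip
r=52=110100 popcount=3 -> skip
r=53=110101 popcount=4 -> skip
r=54=110110 popcount=4 -> skip
r=55=110111 popcount=5 -> skip
r=56=111000 popcount=3 -> skip
r=57=111001 popcount=4 -> skip
r=58=111010 popcount=4 -> skip
r=59=111011 popcount=5 -> skip
r=60=111100 popcount=4 -> skip
r=61=111101 popcount=5 -> skip
r=62=111110 popcount=5 -> skip
r=63=111111 popcount=6 -> skip
r=64=1000000 popcount=1 -> skip
r=65=1000001 popcount=2 -> KEEP
r=66=1000010 popcount=2 -> KEEP
r=67=1000011 popcount=3 -> skip
Kept rows: 17 18 20 24 33 34 36 40 48 65 66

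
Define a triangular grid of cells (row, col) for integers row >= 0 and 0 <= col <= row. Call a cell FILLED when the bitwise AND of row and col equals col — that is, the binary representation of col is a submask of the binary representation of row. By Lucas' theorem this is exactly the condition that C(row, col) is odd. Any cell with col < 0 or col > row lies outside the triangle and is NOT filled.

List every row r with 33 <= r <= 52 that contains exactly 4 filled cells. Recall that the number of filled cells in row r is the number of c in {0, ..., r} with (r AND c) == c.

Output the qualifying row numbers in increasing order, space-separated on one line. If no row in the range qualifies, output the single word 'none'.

Row r has 2^popcount(r) filled cells, so we need popcount(r) = log2(4) = 2.
Scan r = 33..52 and keep those with exactly 2 one-bits:
r=33=100001 popcount=2 -> KEEP
r=34=100010 popcount=2 -> KEEP
r=35=100011 popcount=3 -> skip
r=36=100100 popcount=2 -> KEEP
r=37=100101 popcount=3 -> skip
r=38=100110 popcount=3 -> skip
r=39=100111 popcount=4 -> skip
r=40=101000 popcount=2 -> KEEP
r=41=101001 popcount=3 -> skip
r=42=101010 popcount=3 -> skip
r=43=101011 popcount=4 -> skip
r=44=101100 popcount=3 -> skip
r=45=101101 popcount=4 -> skip
r=46=101110 popcount=4 -> skip
r=47=101111 popcount=5 -> skip
r=48=110000 popcount=2 -> KEEP
r=49=110001 popcount=3 -> skip
r=50=110010 popcount=3 -> skip
r=51=110011 popcount=4 -> skip
r=52=110100 popcount=3 -> skip
Kept rows: 33 34 36 40 48

Answer: 33 34 36 40 48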